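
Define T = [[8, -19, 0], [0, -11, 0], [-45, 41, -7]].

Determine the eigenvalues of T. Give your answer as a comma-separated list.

-11, -7, 8

The characteristic polynomial is p(μ) = det(μI - T).
Expanding the 3×3 determinant: p(μ) = μ^3 + 10μ^2 - 67μ - 616.
Since p(-7) = 0, μ = -7 is a root.
Factor out (μ + 7): p(μ) = (μ + 7)·(μ^2 + 3μ - 88).
The quadratic factors as (μ + 11)·(μ - 8).
Eigenvalues: -11, -7, 8.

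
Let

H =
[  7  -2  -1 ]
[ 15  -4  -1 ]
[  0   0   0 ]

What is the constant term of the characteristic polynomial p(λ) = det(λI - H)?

0

p(0) = det(0·I − H) = det(−H) = (−1)^3·det(H).
det(H) = 0, so p(0) = 0.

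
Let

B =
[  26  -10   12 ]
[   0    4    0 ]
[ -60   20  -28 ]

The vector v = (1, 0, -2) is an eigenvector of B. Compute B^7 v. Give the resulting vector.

First find the eigenvalue: Bv = (2, 0, -4) = 2·(1, 0, -2), so λ = 2.
Then B^7 v = λ^7·v = 2^7·(1, 0, -2) = 128·(1, 0, -2) = (128, 0, -256).

(128, 0, -256)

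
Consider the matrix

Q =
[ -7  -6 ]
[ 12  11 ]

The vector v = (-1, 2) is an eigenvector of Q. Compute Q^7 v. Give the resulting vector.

First find the eigenvalue: Qv = (-5, 10) = 5·(-1, 2), so λ = 5.
Then Q^7 v = λ^7·v = 5^7·(-1, 2) = 78125·(-1, 2) = (-78125, 156250).

(-78125, 156250)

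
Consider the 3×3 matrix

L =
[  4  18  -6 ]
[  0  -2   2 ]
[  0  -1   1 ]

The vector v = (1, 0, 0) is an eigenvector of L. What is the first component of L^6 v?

4096

First find the eigenvalue: Lv = (4, 0, 0) = 4·(1, 0, 0), so λ = 4.
Then L^6 v = λ^6·v = 4^6·(1, 0, 0) = 4096·(1, 0, 0) = (4096, 0, 0).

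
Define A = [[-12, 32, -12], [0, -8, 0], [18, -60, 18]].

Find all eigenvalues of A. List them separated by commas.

Set up det(lambda·I - A) = 0.
Cofactor expansion gives p(lambda) = lambda^3 + 2·lambda^2 - 48·lambda.
Try lambda = 6: p(6) = 0, so 6 is a root.
Dividing by (lambda - 6) leaves lambda^2 + 8·lambda.
The quadratic factors as (lambda + 8)·lambda.
Eigenvalues: -8, 0, 6.

-8, 0, 6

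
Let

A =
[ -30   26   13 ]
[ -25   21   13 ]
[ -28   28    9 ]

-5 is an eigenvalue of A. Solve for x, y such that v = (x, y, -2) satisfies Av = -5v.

We need (A + 5I)v = 0.
A + 5I = [[-25, 26, 13], [-25, 26, 13], [-28, 28, 14]].
Row 1: (-25)·x + (26)·y + (13)·-2 = 0
Row 2: (-25)·x + (26)·y + (13)·-2 = 0
Row 3: (-28)·x + (28)·y + (14)·-2 = 0
Solving gives x = 0, y = 1.
Check: A·(0, 1, -2) = (0, -5, 10) = -5·(0, 1, -2).

0, 1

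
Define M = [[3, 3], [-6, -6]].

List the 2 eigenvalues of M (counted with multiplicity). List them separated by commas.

det(M - λI) = (3 - λ)(-6 - λ) - (3)·(-6) = λ^2 + 3λ.
This factors as (λ + 3)·λ = 0.
Eigenvalues: -3, 0.

-3, 0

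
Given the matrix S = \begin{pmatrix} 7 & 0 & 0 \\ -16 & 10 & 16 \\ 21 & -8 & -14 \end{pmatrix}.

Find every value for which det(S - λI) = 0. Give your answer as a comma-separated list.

-6, 2, 7

Set up det(rI - S) = 0.
Cofactor expansion gives p(r) = r^3 - 3r^2 - 40r + 84.
Try r = -6: p(-6) = 0, so -6 is a root.
Dividing by (r + 6) leaves r^2 - 9r + 14.
The quadratic factors as (r - 2)·(r - 7).
Eigenvalues: -6, 2, 7.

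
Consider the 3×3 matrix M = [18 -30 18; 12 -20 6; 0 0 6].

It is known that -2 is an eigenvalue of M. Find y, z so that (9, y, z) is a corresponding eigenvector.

We need (M + 2I)v = 0.
M + 2I = [[20, -30, 18], [12, -18, 6], [0, 0, 8]].
Row 1: (20)·9 + (-30)·y + (18)·z = 0
Row 2: (12)·9 + (-18)·y + (6)·z = 0
Row 3: (0)·9 + (0)·y + (8)·z = 0
Solving gives y = 6, z = 0.
Check: M·(9, 6, 0) = (-18, -12, 0) = -2·(9, 6, 0).

6, 0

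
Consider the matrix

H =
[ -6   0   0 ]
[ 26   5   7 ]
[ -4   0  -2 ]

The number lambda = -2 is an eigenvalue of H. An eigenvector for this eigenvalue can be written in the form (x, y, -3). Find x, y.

We need (H + 2I)v = 0.
H + 2I = [[-4, 0, 0], [26, 7, 7], [-4, 0, 0]].
Row 1: (-4)·x + (0)·y + (0)·-3 = 0
Row 2: (26)·x + (7)·y + (7)·-3 = 0
Row 3: (-4)·x + (0)·y + (0)·-3 = 0
Solving gives x = 0, y = 3.
Check: H·(0, 3, -3) = (0, -6, 6) = -2·(0, 3, -3).

0, 3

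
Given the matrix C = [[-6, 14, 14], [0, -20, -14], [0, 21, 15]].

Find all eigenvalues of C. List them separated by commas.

-6, -6, 1

Compute the characteristic polynomial p(s) = det(sI - C).
Expanding the 3×3 determinant: p(s) = s^3 + 11s^2 + 24s - 36.
Rational-root test: s = 1 gives p(1) = 0.
Dividing by (s - 1) leaves s^2 + 12s + 36.
The quadratic factor is (s + 6)^2.
Eigenvalues: -6, -6, 1.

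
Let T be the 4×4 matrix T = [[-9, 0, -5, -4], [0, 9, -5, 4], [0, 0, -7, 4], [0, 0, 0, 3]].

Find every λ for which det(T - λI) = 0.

-9, -7, 3, 9

T is upper triangular, so its eigenvalues are the diagonal entries.
Diagonal: -9, 9, -7, 3.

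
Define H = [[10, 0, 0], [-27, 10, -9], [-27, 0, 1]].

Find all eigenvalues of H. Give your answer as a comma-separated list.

1, 10, 10

The characteristic polynomial is p(lambda) = det(lambda·I - H).
Cofactor expansion gives p(lambda) = lambda^3 - 21·lambda^2 + 120·lambda - 100.
Since p(1) = 0, lambda = 1 is a root.
Factor out (lambda - 1): p(lambda) = (lambda - 1)·(lambda^2 - 20·lambda + 100).
The quadratic factor is (lambda - 10)^2.
Eigenvalues: 1, 10, 10.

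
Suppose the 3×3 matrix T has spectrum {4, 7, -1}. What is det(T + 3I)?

If T has eigenvalues 4, 7, -1, then T + 3I has eigenvalues 7, 10, 2.
det(T + 3I) = (7) · (10) · (2) = 140.

140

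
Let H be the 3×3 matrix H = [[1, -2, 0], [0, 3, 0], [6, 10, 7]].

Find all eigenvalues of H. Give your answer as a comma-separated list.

1, 3, 7

The characteristic polynomial is p(lambda) = det(lambda·I - H).
Expanding the 3×3 determinant: p(lambda) = lambda^3 - 11·lambda^2 + 31·lambda - 21.
Try lambda = 3: p(3) = 0, so 3 is a root.
Dividing by (lambda - 3) leaves lambda^2 - 8·lambda + 7.
The quadratic factors as (lambda - 1)·(lambda - 7).
Eigenvalues: 1, 3, 7.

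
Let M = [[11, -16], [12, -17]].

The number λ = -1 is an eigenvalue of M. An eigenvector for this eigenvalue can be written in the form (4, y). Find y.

We need (M + 1I)v = 0.
M + 1I = [[12, -16], [12, -16]].
Row 1: (12)·4 + (-16)·y = 0
Row 2: (12)·4 + (-16)·y = 0
Solving gives y = 3.
Check: M·(4, 3) = (-4, -3) = -1·(4, 3).

3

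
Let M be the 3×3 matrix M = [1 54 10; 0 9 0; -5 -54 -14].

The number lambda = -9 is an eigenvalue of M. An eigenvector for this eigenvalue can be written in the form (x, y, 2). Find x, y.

-2, 0

We need (M + 9I)v = 0.
M + 9I = [[10, 54, 10], [0, 18, 0], [-5, -54, -5]].
Row 1: (10)·x + (54)·y + (10)·2 = 0
Row 2: (0)·x + (18)·y + (0)·2 = 0
Row 3: (-5)·x + (-54)·y + (-5)·2 = 0
Solving gives x = -2, y = 0.
Check: M·(-2, 0, 2) = (18, 0, -18) = -9·(-2, 0, 2).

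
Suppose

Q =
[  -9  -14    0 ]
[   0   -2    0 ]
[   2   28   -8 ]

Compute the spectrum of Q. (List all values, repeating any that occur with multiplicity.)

-9, -8, -2

Set up det(μI - Q) = 0.
Expanding the 3×3 determinant: p(μ) = μ^3 + 19μ^2 + 106μ + 144.
Since p(-2) = 0, μ = -2 is a root.
Dividing by (μ + 2) leaves μ^2 + 17μ + 72.
The quadratic factors as (μ + 9)·(μ + 8).
Eigenvalues: -9, -8, -2.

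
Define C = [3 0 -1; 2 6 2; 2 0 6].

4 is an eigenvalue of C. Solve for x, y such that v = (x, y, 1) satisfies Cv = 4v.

We need (C - 4I)v = 0.
C - 4I = [[-1, 0, -1], [2, 2, 2], [2, 0, 2]].
Row 1: (-1)·x + (0)·y + (-1)·1 = 0
Row 2: (2)·x + (2)·y + (2)·1 = 0
Row 3: (2)·x + (0)·y + (2)·1 = 0
Solving gives x = -1, y = 0.
Check: C·(-1, 0, 1) = (-4, 0, 4) = 4·(-1, 0, 1).

-1, 0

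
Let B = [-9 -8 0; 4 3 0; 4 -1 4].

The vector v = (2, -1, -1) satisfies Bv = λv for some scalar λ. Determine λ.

Compute Bv: B·(2, -1, -1) = (-10, 5, 5).
Since Bv = λv, compare component 1: -10 = λ·2, so λ = -5.

-5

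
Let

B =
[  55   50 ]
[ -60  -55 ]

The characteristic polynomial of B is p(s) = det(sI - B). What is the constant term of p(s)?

p(s) = s^2 - 25.
The constant term is -25.

-25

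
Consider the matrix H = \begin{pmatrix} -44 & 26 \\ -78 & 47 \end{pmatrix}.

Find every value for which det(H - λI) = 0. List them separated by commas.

det(H - rI) = (-44 - r)(47 - r) - (26)·(-78) = r^2 - 3r - 40.
This factors as (r + 5)·(r - 8) = 0.
Eigenvalues: -5, 8.

-5, 8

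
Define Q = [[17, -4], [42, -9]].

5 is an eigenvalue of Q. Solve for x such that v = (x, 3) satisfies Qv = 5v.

1

We need (Q - 5I)v = 0.
Q - 5I = [[12, -4], [42, -14]].
Row 1: (12)·x + (-4)·3 = 0
Row 2: (42)·x + (-14)·3 = 0
Solving gives x = 1.
Check: Q·(1, 3) = (5, 15) = 5·(1, 3).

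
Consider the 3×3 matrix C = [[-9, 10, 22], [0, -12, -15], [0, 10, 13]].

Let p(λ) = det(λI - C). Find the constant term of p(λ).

-54

p(λ) = λ^3 + 8λ^2 - 15λ - 54.
The constant term is -54.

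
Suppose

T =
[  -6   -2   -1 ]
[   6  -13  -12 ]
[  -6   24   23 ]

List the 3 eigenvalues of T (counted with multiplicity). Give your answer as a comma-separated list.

-4, -3, 11

Compute the characteristic polynomial p(lambda) = det(lambda·I - T).
Expanding the 3×3 determinant: p(lambda) = lambda^3 - 4·lambda^2 - 65·lambda - 132.
Rational-root test: lambda = 11 gives p(11) = 0.
Factor out (lambda - 11): p(lambda) = (lambda - 11)·(lambda^2 + 7·lambda + 12).
The quadratic factors as (lambda + 4)·(lambda + 3).
Eigenvalues: -4, -3, 11.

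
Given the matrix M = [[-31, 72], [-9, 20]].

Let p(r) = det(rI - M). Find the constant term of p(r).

28

p(r) = r^2 + 11r + 28.
The constant term is 28.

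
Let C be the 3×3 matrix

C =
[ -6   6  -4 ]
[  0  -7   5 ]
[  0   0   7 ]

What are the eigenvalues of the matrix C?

C is upper triangular, so its eigenvalues are the diagonal entries.
Diagonal: -6, -7, 7.

-7, -6, 7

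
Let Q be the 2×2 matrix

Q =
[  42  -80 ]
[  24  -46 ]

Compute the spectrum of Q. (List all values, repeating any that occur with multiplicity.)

-6, 2

det(Q - tI) = (42 - t)(-46 - t) - (-80)·(24) = t^2 + 4t - 12.
This factors as (t + 6)·(t - 2) = 0.
Eigenvalues: -6, 2.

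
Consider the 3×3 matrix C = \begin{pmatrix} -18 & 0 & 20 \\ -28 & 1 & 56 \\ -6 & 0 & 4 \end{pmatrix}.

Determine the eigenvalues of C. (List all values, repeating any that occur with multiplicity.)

Compute the characteristic polynomial p(μ) = det(μI - C).
Expanding along the first row, p(μ) = μ^3 + 13μ^2 + 34μ - 48.
Try μ = -6: p(-6) = 0, so -6 is a root.
Dividing by (μ + 6) leaves μ^2 + 7μ - 8.
The quadratic factors as (μ + 8)·(μ - 1).
Eigenvalues: -8, -6, 1.

-8, -6, 1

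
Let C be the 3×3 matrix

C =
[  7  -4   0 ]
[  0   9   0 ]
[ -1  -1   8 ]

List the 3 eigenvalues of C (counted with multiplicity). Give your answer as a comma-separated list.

The characteristic polynomial is p(μ) = det(μI - C).
Expanding along the first row, p(μ) = μ^3 - 24μ^2 + 191μ - 504.
Try μ = 9: p(9) = 0, so 9 is a root.
Dividing by (μ - 9) leaves μ^2 - 15μ + 56.
The quadratic factors as (μ - 7)·(μ - 8).
Eigenvalues: 7, 8, 9.

7, 8, 9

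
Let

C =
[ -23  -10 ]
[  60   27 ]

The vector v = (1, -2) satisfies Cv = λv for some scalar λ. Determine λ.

Compute Cv: C·(1, -2) = (-3, 6).
Since Cv = λv, compare component 1: -3 = λ·1, so λ = -3.

-3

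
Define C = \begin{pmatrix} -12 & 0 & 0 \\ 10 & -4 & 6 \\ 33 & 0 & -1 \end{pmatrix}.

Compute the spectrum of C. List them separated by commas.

Set up det(rI - C) = 0.
Expanding the 3×3 determinant: p(r) = r^3 + 17r^2 + 64r + 48.
Since p(-1) = 0, r = -1 is a root.
Factor out (r + 1): p(r) = (r + 1)·(r^2 + 16r + 48).
The quadratic factors as (r + 12)·(r + 4).
Eigenvalues: -12, -4, -1.

-12, -4, -1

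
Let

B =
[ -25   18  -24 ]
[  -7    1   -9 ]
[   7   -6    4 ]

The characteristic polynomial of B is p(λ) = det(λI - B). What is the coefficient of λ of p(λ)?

119

p(λ) = λ^3 + 20λ^2 + 119λ + 220.
The coefficient of λ is 119.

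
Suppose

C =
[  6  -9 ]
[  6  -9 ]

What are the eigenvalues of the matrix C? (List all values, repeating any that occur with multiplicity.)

-3, 0

det(C - λI) = (6 - λ)(-9 - λ) - (-9)·(6) = λ^2 + 3λ.
This factors as (λ + 3)·λ = 0.
Eigenvalues: -3, 0.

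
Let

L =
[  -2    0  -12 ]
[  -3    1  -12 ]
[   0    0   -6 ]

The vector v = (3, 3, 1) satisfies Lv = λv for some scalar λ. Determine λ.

Compute Lv: L·(3, 3, 1) = (-18, -18, -6).
Since Lv = λv, compare component 1: -18 = λ·3, so λ = -6.

-6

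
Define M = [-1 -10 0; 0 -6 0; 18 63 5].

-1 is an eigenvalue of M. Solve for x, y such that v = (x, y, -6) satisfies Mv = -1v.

2, 0

We need (M + 1I)v = 0.
M + 1I = [[0, -10, 0], [0, -5, 0], [18, 63, 6]].
Row 1: (0)·x + (-10)·y + (0)·-6 = 0
Row 2: (0)·x + (-5)·y + (0)·-6 = 0
Row 3: (18)·x + (63)·y + (6)·-6 = 0
Solving gives x = 2, y = 0.
Check: M·(2, 0, -6) = (-2, 0, 6) = -1·(2, 0, -6).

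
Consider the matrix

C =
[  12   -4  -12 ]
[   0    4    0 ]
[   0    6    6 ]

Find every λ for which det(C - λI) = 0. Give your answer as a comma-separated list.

4, 6, 12

Compute the characteristic polynomial p(lambda) = det(lambda·I - C).
Expanding along the first row, p(lambda) = lambda^3 - 22·lambda^2 + 144·lambda - 288.
Try lambda = 4: p(4) = 0, so 4 is a root.
Dividing by (lambda - 4) leaves lambda^2 - 18·lambda + 72.
The quadratic factors as (lambda - 6)·(lambda - 12).
Eigenvalues: 4, 6, 12.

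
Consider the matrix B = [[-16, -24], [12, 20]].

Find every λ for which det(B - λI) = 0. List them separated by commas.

det(B - λI) = (-16 - λ)(20 - λ) - (-24)·(12) = λ^2 - 4λ - 32.
This factors as (λ + 4)·(λ - 8) = 0.
Eigenvalues: -4, 8.

-4, 8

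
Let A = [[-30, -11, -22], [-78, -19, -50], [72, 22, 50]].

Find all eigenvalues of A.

Compute the characteristic polynomial p(r) = det(rI - A).
Expanding along the first row, p(r) = r^3 - r^2 - 54r + 144.
Rational-root test: r = -8 gives p(-8) = 0.
Factor out (r + 8): p(r) = (r + 8)·(r^2 - 9r + 18).
The quadratic factors as (r - 3)·(r - 6).
Eigenvalues: -8, 3, 6.

-8, 3, 6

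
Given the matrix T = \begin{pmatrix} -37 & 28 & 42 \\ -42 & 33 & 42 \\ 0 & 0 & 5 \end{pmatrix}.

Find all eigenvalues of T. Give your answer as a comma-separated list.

-9, 5, 5

Set up det(sI - T) = 0.
Expanding the 3×3 determinant: p(s) = s^3 - s^2 - 65s + 225.
Rational-root test: s = 5 gives p(5) = 0.
Factor out (s - 5): p(s) = (s - 5)·(s^2 + 4s - 45).
The quadratic factors as (s + 9)·(s - 5).
Eigenvalues: -9, 5, 5.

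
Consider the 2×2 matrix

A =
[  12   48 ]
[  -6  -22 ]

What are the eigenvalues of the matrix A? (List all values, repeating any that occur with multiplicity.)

-6, -4

det(A - sI) = (12 - s)(-22 - s) - (48)·(-6) = s^2 + 10s + 24.
This factors as (s + 6)·(s + 4) = 0.
Eigenvalues: -6, -4.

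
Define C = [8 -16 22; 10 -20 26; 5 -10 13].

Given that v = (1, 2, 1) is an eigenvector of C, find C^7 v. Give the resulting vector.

First find the eigenvalue: Cv = (-2, -4, -2) = -2·(1, 2, 1), so λ = -2.
Then C^7 v = λ^7·v = (-2)^7·(1, 2, 1) = -128·(1, 2, 1) = (-128, -256, -128).

(-128, -256, -128)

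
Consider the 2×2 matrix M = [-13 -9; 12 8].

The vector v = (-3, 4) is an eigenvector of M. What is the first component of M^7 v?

First find the eigenvalue: Mv = (3, -4) = -1·(-3, 4), so λ = -1.
Then M^7 v = λ^7·v = (-1)^7·(-3, 4) = -1·(-3, 4) = (3, -4).

3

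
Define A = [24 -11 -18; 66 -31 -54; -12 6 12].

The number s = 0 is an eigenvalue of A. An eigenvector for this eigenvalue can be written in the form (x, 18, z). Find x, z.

We need (A)v = 0.
A = [[24, -11, -18], [66, -31, -54], [-12, 6, 12]].
Row 1: (24)·x + (-11)·18 + (-18)·z = 0
Row 2: (66)·x + (-31)·18 + (-54)·z = 0
Row 3: (-12)·x + (6)·18 + (12)·z = 0
Solving gives x = 6, z = -3.
Check: A·(6, 18, -3) = (0, 0, 0) = 0·(6, 18, -3).

6, -3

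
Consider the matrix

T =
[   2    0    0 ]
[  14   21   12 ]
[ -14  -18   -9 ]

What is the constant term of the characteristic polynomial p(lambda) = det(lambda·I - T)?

-54

p(0) = det(0·I − T) = det(−T) = (−1)^3·det(T).
det(T) = 54, so p(0) = -54.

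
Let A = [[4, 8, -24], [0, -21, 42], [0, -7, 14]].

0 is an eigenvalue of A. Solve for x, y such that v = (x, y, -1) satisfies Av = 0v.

We need (A)v = 0.
A = [[4, 8, -24], [0, -21, 42], [0, -7, 14]].
Row 1: (4)·x + (8)·y + (-24)·-1 = 0
Row 2: (0)·x + (-21)·y + (42)·-1 = 0
Row 3: (0)·x + (-7)·y + (14)·-1 = 0
Solving gives x = -2, y = -2.
Check: A·(-2, -2, -1) = (0, 0, 0) = 0·(-2, -2, -1).

-2, -2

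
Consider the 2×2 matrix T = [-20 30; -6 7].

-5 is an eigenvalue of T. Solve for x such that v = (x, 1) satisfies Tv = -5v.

2

We need (T + 5I)v = 0.
T + 5I = [[-15, 30], [-6, 12]].
Row 1: (-15)·x + (30)·1 = 0
Row 2: (-6)·x + (12)·1 = 0
Solving gives x = 2.
Check: T·(2, 1) = (-10, -5) = -5·(2, 1).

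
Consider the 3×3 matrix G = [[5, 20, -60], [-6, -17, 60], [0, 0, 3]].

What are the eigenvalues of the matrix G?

-7, -5, 3

Compute the characteristic polynomial p(μ) = det(μI - G).
Expanding the 3×3 determinant: p(μ) = μ^3 + 9μ^2 - μ - 105.
Since p(-7) = 0, μ = -7 is a root.
Dividing by (μ + 7) leaves μ^2 + 2μ - 15.
The quadratic factors as (μ + 5)·(μ - 3).
Eigenvalues: -7, -5, 3.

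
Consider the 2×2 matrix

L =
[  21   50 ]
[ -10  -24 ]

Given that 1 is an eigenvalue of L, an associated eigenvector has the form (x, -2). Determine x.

5

We need (L - 1I)v = 0.
L - 1I = [[20, 50], [-10, -25]].
Row 1: (20)·x + (50)·-2 = 0
Row 2: (-10)·x + (-25)·-2 = 0
Solving gives x = 5.
Check: L·(5, -2) = (5, -2) = 1·(5, -2).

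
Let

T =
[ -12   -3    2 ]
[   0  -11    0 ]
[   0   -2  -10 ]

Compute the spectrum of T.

-12, -11, -10

Set up det(sI - T) = 0.
Expanding the 3×3 determinant: p(s) = s^3 + 33s^2 + 362s + 1320.
Rational-root test: s = -11 gives p(-11) = 0.
Dividing by (s + 11) leaves s^2 + 22s + 120.
The quadratic factors as (s + 12)·(s + 10).
Eigenvalues: -12, -11, -10.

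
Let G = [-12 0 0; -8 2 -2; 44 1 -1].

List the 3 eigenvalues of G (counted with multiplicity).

Set up det(λI - G) = 0.
Cofactor expansion gives p(λ) = λ^3 + 11λ^2 - 12λ.
Since p(0) = 0, λ = 0 is a root.
Factor out λ: p(λ) = λ·(λ^2 + 11λ - 12).
The quadratic factors as (λ + 12)·(λ - 1).
Eigenvalues: -12, 0, 1.

-12, 0, 1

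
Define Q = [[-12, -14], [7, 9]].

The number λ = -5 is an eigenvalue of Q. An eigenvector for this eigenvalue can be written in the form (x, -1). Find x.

We need (Q + 5I)v = 0.
Q + 5I = [[-7, -14], [7, 14]].
Row 1: (-7)·x + (-14)·-1 = 0
Row 2: (7)·x + (14)·-1 = 0
Solving gives x = 2.
Check: Q·(2, -1) = (-10, 5) = -5·(2, -1).

2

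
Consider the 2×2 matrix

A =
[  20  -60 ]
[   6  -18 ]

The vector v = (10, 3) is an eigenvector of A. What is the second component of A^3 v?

First find the eigenvalue: Av = (20, 6) = 2·(10, 3), so λ = 2.
Then A^3 v = λ^3·v = 2^3·(10, 3) = 8·(10, 3) = (80, 24).

24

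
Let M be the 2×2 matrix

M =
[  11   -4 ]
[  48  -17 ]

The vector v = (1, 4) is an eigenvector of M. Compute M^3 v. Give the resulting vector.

(-125, -500)

First find the eigenvalue: Mv = (-5, -20) = -5·(1, 4), so λ = -5.
Then M^3 v = λ^3·v = (-5)^3·(1, 4) = -125·(1, 4) = (-125, -500).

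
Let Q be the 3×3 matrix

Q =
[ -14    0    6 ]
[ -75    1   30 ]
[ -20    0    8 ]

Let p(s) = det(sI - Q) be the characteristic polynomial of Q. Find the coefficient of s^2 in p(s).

5

The coefficient of s^2 of det(sI - Q) is −trace(Q).
trace(Q) = (-14) + (1) + (8) = -5, so the coefficient is 5.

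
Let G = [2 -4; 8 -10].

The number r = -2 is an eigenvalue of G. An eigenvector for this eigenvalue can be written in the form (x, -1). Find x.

We need (G + 2I)v = 0.
G + 2I = [[4, -4], [8, -8]].
Row 1: (4)·x + (-4)·-1 = 0
Row 2: (8)·x + (-8)·-1 = 0
Solving gives x = -1.
Check: G·(-1, -1) = (2, 2) = -2·(-1, -1).

-1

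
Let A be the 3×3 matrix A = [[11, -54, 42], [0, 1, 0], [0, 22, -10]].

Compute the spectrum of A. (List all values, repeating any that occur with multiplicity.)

The characteristic polynomial is p(lambda) = det(lambda·I - A).
Cofactor expansion gives p(lambda) = lambda^3 - 2·lambda^2 - 109·lambda + 110.
Since p(-10) = 0, lambda = -10 is a root.
Dividing by (lambda + 10) leaves lambda^2 - 12·lambda + 11.
The quadratic factors as (lambda - 1)·(lambda - 11).
Eigenvalues: -10, 1, 11.

-10, 1, 11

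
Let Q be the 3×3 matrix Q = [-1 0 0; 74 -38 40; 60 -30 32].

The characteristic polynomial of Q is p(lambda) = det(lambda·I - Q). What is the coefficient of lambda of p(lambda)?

p(lambda) = lambda^3 + 7·lambda^2 - 10·lambda - 16.
The coefficient of lambda is -10.

-10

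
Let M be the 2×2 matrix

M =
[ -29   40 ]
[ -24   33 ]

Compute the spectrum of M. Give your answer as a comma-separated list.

1, 3

det(M - lambda·I) = (-29 - lambda)(33 - lambda) - (40)·(-24) = lambda^2 - 4·lambda + 3.
This factors as (lambda - 1)·(lambda - 3) = 0.
Eigenvalues: 1, 3.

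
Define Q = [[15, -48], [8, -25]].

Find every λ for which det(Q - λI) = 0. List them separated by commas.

-9, -1

det(Q - lambda·I) = (15 - lambda)(-25 - lambda) - (-48)·(8) = lambda^2 + 10·lambda + 9.
This factors as (lambda + 9)·(lambda + 1) = 0.
Eigenvalues: -9, -1.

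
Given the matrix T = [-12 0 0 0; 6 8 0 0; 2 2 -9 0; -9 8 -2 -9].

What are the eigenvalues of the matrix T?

T is lower triangular, so its eigenvalues are the diagonal entries.
Diagonal: -12, 8, -9, -9.

-12, -9, -9, 8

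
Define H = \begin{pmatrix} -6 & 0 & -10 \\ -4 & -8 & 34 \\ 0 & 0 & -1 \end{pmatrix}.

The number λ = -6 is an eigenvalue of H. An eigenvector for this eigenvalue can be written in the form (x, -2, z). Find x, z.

1, 0

We need (H + 6I)v = 0.
H + 6I = [[0, 0, -10], [-4, -2, 34], [0, 0, 5]].
Row 1: (0)·x + (0)·-2 + (-10)·z = 0
Row 2: (-4)·x + (-2)·-2 + (34)·z = 0
Row 3: (0)·x + (0)·-2 + (5)·z = 0
Solving gives x = 1, z = 0.
Check: H·(1, -2, 0) = (-6, 12, 0) = -6·(1, -2, 0).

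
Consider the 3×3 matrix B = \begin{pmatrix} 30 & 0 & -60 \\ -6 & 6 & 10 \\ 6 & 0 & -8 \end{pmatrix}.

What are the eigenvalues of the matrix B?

6, 10, 12

The characteristic polynomial is p(t) = det(tI - B).
Expanding along the first row, p(t) = t^3 - 28t^2 + 252t - 720.
Rational-root test: t = 6 gives p(6) = 0.
Factor out (t - 6): p(t) = (t - 6)·(t^2 - 22t + 120).
The quadratic factors as (t - 10)·(t - 12).
Eigenvalues: 6, 10, 12.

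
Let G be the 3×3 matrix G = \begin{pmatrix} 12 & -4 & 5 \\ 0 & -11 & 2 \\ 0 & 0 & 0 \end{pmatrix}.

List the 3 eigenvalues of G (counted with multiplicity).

G is upper triangular, so its eigenvalues are the diagonal entries.
Diagonal: 12, -11, 0.

-11, 0, 12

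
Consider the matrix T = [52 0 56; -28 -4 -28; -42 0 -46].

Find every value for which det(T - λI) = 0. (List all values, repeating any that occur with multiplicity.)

Compute the characteristic polynomial p(λ) = det(λI - T).
Expanding along the first row, p(λ) = λ^3 - 2λ^2 - 64λ - 160.
Since p(-4) = 0, λ = -4 is a root.
Dividing by (λ + 4) leaves λ^2 - 6λ - 40.
The quadratic factors as (λ + 4)·(λ - 10).
Eigenvalues: -4, -4, 10.

-4, -4, 10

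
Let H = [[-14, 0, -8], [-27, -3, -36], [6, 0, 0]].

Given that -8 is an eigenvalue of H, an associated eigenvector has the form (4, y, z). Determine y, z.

We need (H + 8I)v = 0.
H + 8I = [[-6, 0, -8], [-27, 5, -36], [6, 0, 8]].
Row 1: (-6)·4 + (0)·y + (-8)·z = 0
Row 2: (-27)·4 + (5)·y + (-36)·z = 0
Row 3: (6)·4 + (0)·y + (8)·z = 0
Solving gives y = 0, z = -3.
Check: H·(4, 0, -3) = (-32, 0, 24) = -8·(4, 0, -3).

0, -3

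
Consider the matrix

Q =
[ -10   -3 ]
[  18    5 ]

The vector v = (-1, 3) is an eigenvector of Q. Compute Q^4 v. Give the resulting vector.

(-1, 3)

First find the eigenvalue: Qv = (1, -3) = -1·(-1, 3), so λ = -1.
Then Q^4 v = λ^4·v = (-1)^4·(-1, 3) = 1·(-1, 3) = (-1, 3).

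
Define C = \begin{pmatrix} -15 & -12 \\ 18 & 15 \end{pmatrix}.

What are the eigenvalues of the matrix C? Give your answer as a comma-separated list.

det(C - μI) = (-15 - μ)(15 - μ) - (-12)·(18) = μ^2 - 9.
This factors as (μ + 3)·(μ - 3) = 0.
Eigenvalues: -3, 3.

-3, 3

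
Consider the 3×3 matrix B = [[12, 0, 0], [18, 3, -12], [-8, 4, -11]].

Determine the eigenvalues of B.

-5, -3, 12

Set up det(λI - B) = 0.
Expanding along the first row, p(λ) = λ^3 - 4λ^2 - 81λ - 180.
Since p(-3) = 0, λ = -3 is a root.
Dividing by (λ + 3) leaves λ^2 - 7λ - 60.
The quadratic factors as (λ + 5)·(λ - 12).
Eigenvalues: -5, -3, 12.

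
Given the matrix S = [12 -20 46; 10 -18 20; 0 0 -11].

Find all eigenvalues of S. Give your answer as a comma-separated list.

-11, -8, 2

The characteristic polynomial is p(s) = det(sI - S).
Expanding along the first row, p(s) = s^3 + 17s^2 + 50s - 176.
Since p(2) = 0, s = 2 is a root.
Dividing by (s - 2) leaves s^2 + 19s + 88.
The quadratic factors as (s + 11)·(s + 8).
Eigenvalues: -11, -8, 2.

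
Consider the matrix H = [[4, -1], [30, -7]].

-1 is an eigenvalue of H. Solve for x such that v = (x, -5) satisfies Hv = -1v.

We need (H + 1I)v = 0.
H + 1I = [[5, -1], [30, -6]].
Row 1: (5)·x + (-1)·-5 = 0
Row 2: (30)·x + (-6)·-5 = 0
Solving gives x = -1.
Check: H·(-1, -5) = (1, 5) = -1·(-1, -5).

-1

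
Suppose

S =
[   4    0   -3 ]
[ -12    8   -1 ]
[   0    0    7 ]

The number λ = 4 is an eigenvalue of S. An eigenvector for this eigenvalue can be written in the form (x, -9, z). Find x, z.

We need (S - 4I)v = 0.
S - 4I = [[0, 0, -3], [-12, 4, -1], [0, 0, 3]].
Row 1: (0)·x + (0)·-9 + (-3)·z = 0
Row 2: (-12)·x + (4)·-9 + (-1)·z = 0
Row 3: (0)·x + (0)·-9 + (3)·z = 0
Solving gives x = -3, z = 0.
Check: S·(-3, -9, 0) = (-12, -36, 0) = 4·(-3, -9, 0).

-3, 0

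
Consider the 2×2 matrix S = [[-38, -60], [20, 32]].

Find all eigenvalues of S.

-8, 2

det(S - tI) = (-38 - t)(32 - t) - (-60)·(20) = t^2 + 6t - 16.
This factors as (t + 8)·(t - 2) = 0.
Eigenvalues: -8, 2.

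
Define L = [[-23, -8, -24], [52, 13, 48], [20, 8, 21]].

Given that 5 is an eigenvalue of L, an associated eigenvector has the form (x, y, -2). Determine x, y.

2, -1

We need (L - 5I)v = 0.
L - 5I = [[-28, -8, -24], [52, 8, 48], [20, 8, 16]].
Row 1: (-28)·x + (-8)·y + (-24)·-2 = 0
Row 2: (52)·x + (8)·y + (48)·-2 = 0
Row 3: (20)·x + (8)·y + (16)·-2 = 0
Solving gives x = 2, y = -1.
Check: L·(2, -1, -2) = (10, -5, -10) = 5·(2, -1, -2).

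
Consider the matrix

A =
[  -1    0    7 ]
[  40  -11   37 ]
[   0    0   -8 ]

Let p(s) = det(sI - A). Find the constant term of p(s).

88

p(s) = s^3 + 20s^2 + 107s + 88.
The constant term is 88.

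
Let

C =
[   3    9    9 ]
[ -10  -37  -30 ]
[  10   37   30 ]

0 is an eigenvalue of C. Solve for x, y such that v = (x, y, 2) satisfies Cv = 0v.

We need (C)v = 0.
C = [[3, 9, 9], [-10, -37, -30], [10, 37, 30]].
Row 1: (3)·x + (9)·y + (9)·2 = 0
Row 2: (-10)·x + (-37)·y + (-30)·2 = 0
Row 3: (10)·x + (37)·y + (30)·2 = 0
Solving gives x = -6, y = 0.
Check: C·(-6, 0, 2) = (0, 0, 0) = 0·(-6, 0, 2).

-6, 0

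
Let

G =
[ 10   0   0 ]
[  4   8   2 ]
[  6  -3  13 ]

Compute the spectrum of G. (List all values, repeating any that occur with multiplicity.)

The characteristic polynomial is p(s) = det(sI - G).
Expanding along the first row, p(s) = s^3 - 31s^2 + 320s - 1100.
Rational-root test: s = 10 gives p(10) = 0.
Dividing by (s - 10) leaves s^2 - 21s + 110.
The quadratic factors as (s - 10)·(s - 11).
Eigenvalues: 10, 10, 11.

10, 10, 11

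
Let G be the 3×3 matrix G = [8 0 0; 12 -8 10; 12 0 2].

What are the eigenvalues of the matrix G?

-8, 2, 8

Compute the characteristic polynomial p(r) = det(rI - G).
Cofactor expansion gives p(r) = r^3 - 2r^2 - 64r + 128.
Try r = 8: p(8) = 0, so 8 is a root.
Dividing by (r - 8) leaves r^2 + 6r - 16.
The quadratic factors as (r + 8)·(r - 2).
Eigenvalues: -8, 2, 8.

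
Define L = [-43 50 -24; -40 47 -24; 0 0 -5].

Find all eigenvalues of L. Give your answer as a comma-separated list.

-5, -3, 7

The characteristic polynomial is p(λ) = det(λI - L).
Expanding the 3×3 determinant: p(λ) = λ^3 + λ^2 - 41λ - 105.
Rational-root test: λ = -3 gives p(-3) = 0.
Dividing by (λ + 3) leaves λ^2 - 2λ - 35.
The quadratic factors as (λ + 5)·(λ - 7).
Eigenvalues: -5, -3, 7.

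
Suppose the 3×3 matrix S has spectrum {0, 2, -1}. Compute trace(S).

1

trace(S) is the sum of the eigenvalues: (0) + (2) + (-1) = 1.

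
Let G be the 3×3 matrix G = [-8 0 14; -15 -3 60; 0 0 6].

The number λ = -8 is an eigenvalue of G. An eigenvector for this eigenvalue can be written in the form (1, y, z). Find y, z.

We need (G + 8I)v = 0.
G + 8I = [[0, 0, 14], [-15, 5, 60], [0, 0, 14]].
Row 1: (0)·1 + (0)·y + (14)·z = 0
Row 2: (-15)·1 + (5)·y + (60)·z = 0
Row 3: (0)·1 + (0)·y + (14)·z = 0
Solving gives y = 3, z = 0.
Check: G·(1, 3, 0) = (-8, -24, 0) = -8·(1, 3, 0).

3, 0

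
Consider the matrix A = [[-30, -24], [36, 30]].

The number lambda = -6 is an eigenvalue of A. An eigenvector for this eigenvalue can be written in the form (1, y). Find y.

-1

We need (A + 6I)v = 0.
A + 6I = [[-24, -24], [36, 36]].
Row 1: (-24)·1 + (-24)·y = 0
Row 2: (36)·1 + (36)·y = 0
Solving gives y = -1.
Check: A·(1, -1) = (-6, 6) = -6·(1, -1).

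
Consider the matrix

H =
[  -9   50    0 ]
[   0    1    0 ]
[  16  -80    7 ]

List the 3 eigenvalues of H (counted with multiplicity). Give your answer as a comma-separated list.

-9, 1, 7

Set up det(λI - H) = 0.
Cofactor expansion gives p(λ) = λ^3 + λ^2 - 65λ + 63.
Rational-root test: λ = 1 gives p(1) = 0.
Factor out (λ - 1): p(λ) = (λ - 1)·(λ^2 + 2λ - 63).
The quadratic factors as (λ + 9)·(λ - 7).
Eigenvalues: -9, 1, 7.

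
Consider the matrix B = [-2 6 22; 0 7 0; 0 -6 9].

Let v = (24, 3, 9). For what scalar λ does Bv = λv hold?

7

Compute Bv: B·(24, 3, 9) = (168, 21, 63).
Since Bv = λv, compare component 1: 168 = λ·24, so λ = 7.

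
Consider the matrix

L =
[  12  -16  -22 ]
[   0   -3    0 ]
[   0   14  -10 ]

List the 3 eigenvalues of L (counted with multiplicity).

-10, -3, 12

The characteristic polynomial is p(λ) = det(λI - L).
Expanding along the first row, p(λ) = λ^3 + λ^2 - 126λ - 360.
Rational-root test: λ = -10 gives p(-10) = 0.
Dividing by (λ + 10) leaves λ^2 - 9λ - 36.
The quadratic factors as (λ + 3)·(λ - 12).
Eigenvalues: -10, -3, 12.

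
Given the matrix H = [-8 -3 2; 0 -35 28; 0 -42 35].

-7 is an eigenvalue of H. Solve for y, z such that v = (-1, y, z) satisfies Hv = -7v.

We need (H + 7I)v = 0.
H + 7I = [[-1, -3, 2], [0, -28, 28], [0, -42, 42]].
Row 1: (-1)·-1 + (-3)·y + (2)·z = 0
Row 2: (0)·-1 + (-28)·y + (28)·z = 0
Row 3: (0)·-1 + (-42)·y + (42)·z = 0
Solving gives y = 1, z = 1.
Check: H·(-1, 1, 1) = (7, -7, -7) = -7·(-1, 1, 1).

1, 1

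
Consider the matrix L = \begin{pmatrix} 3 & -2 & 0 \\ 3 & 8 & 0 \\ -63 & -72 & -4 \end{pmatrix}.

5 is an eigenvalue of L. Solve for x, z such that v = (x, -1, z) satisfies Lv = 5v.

1, 1

We need (L - 5I)v = 0.
L - 5I = [[-2, -2, 0], [3, 3, 0], [-63, -72, -9]].
Row 1: (-2)·x + (-2)·-1 + (0)·z = 0
Row 2: (3)·x + (3)·-1 + (0)·z = 0
Row 3: (-63)·x + (-72)·-1 + (-9)·z = 0
Solving gives x = 1, z = 1.
Check: L·(1, -1, 1) = (5, -5, 5) = 5·(1, -1, 1).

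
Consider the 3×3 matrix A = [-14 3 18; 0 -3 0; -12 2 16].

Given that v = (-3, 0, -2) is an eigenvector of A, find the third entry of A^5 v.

First find the eigenvalue: Av = (6, 0, 4) = -2·(-3, 0, -2), so λ = -2.
Then A^5 v = λ^5·v = (-2)^5·(-3, 0, -2) = -32·(-3, 0, -2) = (96, 0, 64).

64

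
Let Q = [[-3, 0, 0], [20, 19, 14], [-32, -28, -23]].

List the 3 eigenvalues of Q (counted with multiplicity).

-9, -3, 5

Set up det(sI - Q) = 0.
Cofactor expansion gives p(s) = s^3 + 7s^2 - 33s - 135.
Try s = -3: p(-3) = 0, so -3 is a root.
Factor out (s + 3): p(s) = (s + 3)·(s^2 + 4s - 45).
The quadratic factors as (s + 9)·(s - 5).
Eigenvalues: -9, -3, 5.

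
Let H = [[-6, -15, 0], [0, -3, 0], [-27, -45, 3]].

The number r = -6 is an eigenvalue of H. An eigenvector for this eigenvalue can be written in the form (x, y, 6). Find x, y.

2, 0

We need (H + 6I)v = 0.
H + 6I = [[0, -15, 0], [0, 3, 0], [-27, -45, 9]].
Row 1: (0)·x + (-15)·y + (0)·6 = 0
Row 2: (0)·x + (3)·y + (0)·6 = 0
Row 3: (-27)·x + (-45)·y + (9)·6 = 0
Solving gives x = 2, y = 0.
Check: H·(2, 0, 6) = (-12, 0, -36) = -6·(2, 0, 6).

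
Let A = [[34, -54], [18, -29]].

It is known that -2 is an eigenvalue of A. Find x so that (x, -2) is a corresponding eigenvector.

-3

We need (A + 2I)v = 0.
A + 2I = [[36, -54], [18, -27]].
Row 1: (36)·x + (-54)·-2 = 0
Row 2: (18)·x + (-27)·-2 = 0
Solving gives x = -3.
Check: A·(-3, -2) = (6, 4) = -2·(-3, -2).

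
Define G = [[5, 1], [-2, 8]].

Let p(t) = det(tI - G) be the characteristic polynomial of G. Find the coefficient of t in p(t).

-13

The coefficient of t of det(tI - G) is −trace(G).
trace(G) = (5) + (8) = 13, so the coefficient is -13.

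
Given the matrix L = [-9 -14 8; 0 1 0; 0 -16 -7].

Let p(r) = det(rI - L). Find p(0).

p(0) = det(0·I − L) = det(−L) = (−1)^3·det(L).
det(L) = 63, so p(0) = -63.

-63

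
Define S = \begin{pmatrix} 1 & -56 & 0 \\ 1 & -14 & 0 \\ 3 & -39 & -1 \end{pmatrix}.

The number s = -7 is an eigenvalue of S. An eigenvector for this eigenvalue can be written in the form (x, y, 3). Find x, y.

We need (S + 7I)v = 0.
S + 7I = [[8, -56, 0], [1, -7, 0], [3, -39, 6]].
Row 1: (8)·x + (-56)·y + (0)·3 = 0
Row 2: (1)·x + (-7)·y + (0)·3 = 0
Row 3: (3)·x + (-39)·y + (6)·3 = 0
Solving gives x = 7, y = 1.
Check: S·(7, 1, 3) = (-49, -7, -21) = -7·(7, 1, 3).

7, 1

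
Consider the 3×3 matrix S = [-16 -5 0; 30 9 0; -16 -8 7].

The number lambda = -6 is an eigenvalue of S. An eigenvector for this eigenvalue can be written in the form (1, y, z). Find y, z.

-2, 0

We need (S + 6I)v = 0.
S + 6I = [[-10, -5, 0], [30, 15, 0], [-16, -8, 13]].
Row 1: (-10)·1 + (-5)·y + (0)·z = 0
Row 2: (30)·1 + (15)·y + (0)·z = 0
Row 3: (-16)·1 + (-8)·y + (13)·z = 0
Solving gives y = -2, z = 0.
Check: S·(1, -2, 0) = (-6, 12, 0) = -6·(1, -2, 0).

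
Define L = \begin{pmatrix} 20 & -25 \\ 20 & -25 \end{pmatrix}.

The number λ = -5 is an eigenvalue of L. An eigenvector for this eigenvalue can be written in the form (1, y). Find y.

1

We need (L + 5I)v = 0.
L + 5I = [[25, -25], [20, -20]].
Row 1: (25)·1 + (-25)·y = 0
Row 2: (20)·1 + (-20)·y = 0
Solving gives y = 1.
Check: L·(1, 1) = (-5, -5) = -5·(1, 1).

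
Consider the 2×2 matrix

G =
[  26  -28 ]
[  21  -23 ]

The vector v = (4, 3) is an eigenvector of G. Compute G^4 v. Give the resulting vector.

(2500, 1875)

First find the eigenvalue: Gv = (20, 15) = 5·(4, 3), so λ = 5.
Then G^4 v = λ^4·v = 5^4·(4, 3) = 625·(4, 3) = (2500, 1875).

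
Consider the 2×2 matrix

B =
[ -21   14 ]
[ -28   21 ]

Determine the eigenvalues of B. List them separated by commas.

det(B - λI) = (-21 - λ)(21 - λ) - (14)·(-28) = λ^2 - 49.
This factors as (λ + 7)·(λ - 7) = 0.
Eigenvalues: -7, 7.

-7, 7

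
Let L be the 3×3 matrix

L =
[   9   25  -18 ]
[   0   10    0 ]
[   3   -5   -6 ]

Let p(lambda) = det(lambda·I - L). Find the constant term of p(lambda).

0

p(lambda) = lambda^3 - 13·lambda^2 + 30·lambda.
The constant term is 0.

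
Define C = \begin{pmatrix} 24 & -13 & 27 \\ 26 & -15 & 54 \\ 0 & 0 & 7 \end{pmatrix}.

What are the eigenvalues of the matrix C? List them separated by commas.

-2, 7, 11

The characteristic polynomial is p(t) = det(tI - C).
Expanding the 3×3 determinant: p(t) = t^3 - 16t^2 + 41t + 154.
Try t = 11: p(11) = 0, so 11 is a root.
Factor out (t - 11): p(t) = (t - 11)·(t^2 - 5t - 14).
The quadratic factors as (t + 2)·(t - 7).
Eigenvalues: -2, 7, 11.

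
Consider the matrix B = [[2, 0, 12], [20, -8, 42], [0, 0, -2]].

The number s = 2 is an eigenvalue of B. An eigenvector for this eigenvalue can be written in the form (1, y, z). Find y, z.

2, 0

We need (B - 2I)v = 0.
B - 2I = [[0, 0, 12], [20, -10, 42], [0, 0, -4]].
Row 1: (0)·1 + (0)·y + (12)·z = 0
Row 2: (20)·1 + (-10)·y + (42)·z = 0
Row 3: (0)·1 + (0)·y + (-4)·z = 0
Solving gives y = 2, z = 0.
Check: B·(1, 2, 0) = (2, 4, 0) = 2·(1, 2, 0).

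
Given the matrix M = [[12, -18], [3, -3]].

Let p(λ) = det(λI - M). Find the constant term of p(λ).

18

p(λ) = λ^2 - 9λ + 18.
The constant term is 18.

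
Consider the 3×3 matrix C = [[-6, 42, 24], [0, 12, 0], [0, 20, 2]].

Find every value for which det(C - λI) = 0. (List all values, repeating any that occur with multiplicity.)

Set up det(tI - C) = 0.
Expanding the 3×3 determinant: p(t) = t^3 - 8t^2 - 60t + 144.
Rational-root test: t = 2 gives p(2) = 0.
Dividing by (t - 2) leaves t^2 - 6t - 72.
The quadratic factors as (t + 6)·(t - 12).
Eigenvalues: -6, 2, 12.

-6, 2, 12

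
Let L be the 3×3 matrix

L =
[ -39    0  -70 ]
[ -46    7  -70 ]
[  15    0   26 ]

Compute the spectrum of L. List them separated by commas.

Set up det(μI - L) = 0.
Expanding along the first row, p(μ) = μ^3 + 6μ^2 - 55μ - 252.
Since p(-4) = 0, μ = -4 is a root.
Factor out (μ + 4): p(μ) = (μ + 4)·(μ^2 + 2μ - 63).
The quadratic factors as (μ + 9)·(μ - 7).
Eigenvalues: -9, -4, 7.

-9, -4, 7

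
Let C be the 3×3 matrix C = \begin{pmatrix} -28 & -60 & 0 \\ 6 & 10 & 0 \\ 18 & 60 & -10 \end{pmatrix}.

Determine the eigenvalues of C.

Set up det(tI - C) = 0.
Cofactor expansion gives p(t) = t^3 + 28t^2 + 260t + 800.
Rational-root test: t = -8 gives p(-8) = 0.
Dividing by (t + 8) leaves t^2 + 20t + 100.
The quadratic factor is (t + 10)^2.
Eigenvalues: -10, -10, -8.

-10, -10, -8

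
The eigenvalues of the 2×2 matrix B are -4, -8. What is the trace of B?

trace(B) is the sum of the eigenvalues: (-4) + (-8) = -12.

-12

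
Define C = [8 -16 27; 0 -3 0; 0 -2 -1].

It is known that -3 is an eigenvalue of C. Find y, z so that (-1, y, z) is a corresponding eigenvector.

1, 1

We need (C + 3I)v = 0.
C + 3I = [[11, -16, 27], [0, 0, 0], [0, -2, 2]].
Row 1: (11)·-1 + (-16)·y + (27)·z = 0
Row 2: (0)·-1 + (0)·y + (0)·z = 0
Row 3: (0)·-1 + (-2)·y + (2)·z = 0
Solving gives y = 1, z = 1.
Check: C·(-1, 1, 1) = (3, -3, -3) = -3·(-1, 1, 1).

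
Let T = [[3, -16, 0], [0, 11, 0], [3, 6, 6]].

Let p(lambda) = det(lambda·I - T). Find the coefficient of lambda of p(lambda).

117

p(lambda) = lambda^3 - 20·lambda^2 + 117·lambda - 198.
The coefficient of lambda is 117.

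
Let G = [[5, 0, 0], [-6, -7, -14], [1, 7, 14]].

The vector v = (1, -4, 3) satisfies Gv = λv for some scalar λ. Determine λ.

Compute Gv: G·(1, -4, 3) = (5, -20, 15).
Since Gv = λv, compare component 1: 5 = λ·1, so λ = 5.

5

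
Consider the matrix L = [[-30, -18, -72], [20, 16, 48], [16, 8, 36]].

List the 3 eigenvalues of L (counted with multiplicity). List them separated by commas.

Set up det(sI - L) = 0.
Cofactor expansion gives p(s) = s^3 - 22s^2 + 144s - 288.
Since p(6) = 0, s = 6 is a root.
Dividing by (s - 6) leaves s^2 - 16s + 48.
The quadratic factors as (s - 4)·(s - 12).
Eigenvalues: 4, 6, 12.

4, 6, 12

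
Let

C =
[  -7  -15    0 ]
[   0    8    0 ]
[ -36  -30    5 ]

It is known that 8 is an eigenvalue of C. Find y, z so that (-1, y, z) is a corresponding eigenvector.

1, 2

We need (C - 8I)v = 0.
C - 8I = [[-15, -15, 0], [0, 0, 0], [-36, -30, -3]].
Row 1: (-15)·-1 + (-15)·y + (0)·z = 0
Row 2: (0)·-1 + (0)·y + (0)·z = 0
Row 3: (-36)·-1 + (-30)·y + (-3)·z = 0
Solving gives y = 1, z = 2.
Check: C·(-1, 1, 2) = (-8, 8, 16) = 8·(-1, 1, 2).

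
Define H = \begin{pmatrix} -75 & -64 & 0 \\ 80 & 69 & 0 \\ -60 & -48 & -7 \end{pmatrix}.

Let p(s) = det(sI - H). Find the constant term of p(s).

-385

p(s) = s^3 + 13s^2 - 13s - 385.
The constant term is -385.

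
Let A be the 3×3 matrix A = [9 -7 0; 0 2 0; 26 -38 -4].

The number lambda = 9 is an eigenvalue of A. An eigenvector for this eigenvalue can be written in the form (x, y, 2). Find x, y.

1, 0

We need (A - 9I)v = 0.
A - 9I = [[0, -7, 0], [0, -7, 0], [26, -38, -13]].
Row 1: (0)·x + (-7)·y + (0)·2 = 0
Row 2: (0)·x + (-7)·y + (0)·2 = 0
Row 3: (26)·x + (-38)·y + (-13)·2 = 0
Solving gives x = 1, y = 0.
Check: A·(1, 0, 2) = (9, 0, 18) = 9·(1, 0, 2).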